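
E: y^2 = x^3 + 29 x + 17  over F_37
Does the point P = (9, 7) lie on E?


Check whether y^2 = x^3 + 29 x + 17 (mod 37) for (x, y) = (9, 7).
LHS: y^2 = 7^2 mod 37 = 12
RHS: x^3 + 29 x + 17 = 9^3 + 29*9 + 17 mod 37 = 8
LHS != RHS

No, not on the curve


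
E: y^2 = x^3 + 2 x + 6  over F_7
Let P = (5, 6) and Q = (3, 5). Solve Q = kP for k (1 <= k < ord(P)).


Enumerate multiples of P until we hit Q = (3, 5):
  1P = (5, 6)
  2P = (4, 1)
  3P = (2, 2)
  4P = (1, 4)
  5P = (3, 2)
  6P = (3, 5)
Match found at i = 6.

k = 6


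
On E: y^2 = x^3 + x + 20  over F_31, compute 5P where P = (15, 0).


k = 5 = 101_2 (binary, LSB first: 101)
Double-and-add from P = (15, 0):
  bit 0 = 1: acc = O + (15, 0) = (15, 0)
  bit 1 = 0: acc unchanged = (15, 0)
  bit 2 = 1: acc = (15, 0) + O = (15, 0)

5P = (15, 0)


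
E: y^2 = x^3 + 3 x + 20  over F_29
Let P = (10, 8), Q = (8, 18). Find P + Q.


P != Q, so use the chord formula.
s = (y2 - y1) / (x2 - x1) = (10) / (27) mod 29 = 24
x3 = s^2 - x1 - x2 mod 29 = 24^2 - 10 - 8 = 7
y3 = s (x1 - x3) - y1 mod 29 = 24 * (10 - 7) - 8 = 6

P + Q = (7, 6)


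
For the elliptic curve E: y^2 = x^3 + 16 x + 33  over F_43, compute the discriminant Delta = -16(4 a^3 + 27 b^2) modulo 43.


4 a^3 + 27 b^2 = 4*16^3 + 27*33^2 = 16384 + 29403 = 45787
Delta = -16 * (45787) = -732592
Delta mod 43 = 42

Delta = 42 (mod 43)


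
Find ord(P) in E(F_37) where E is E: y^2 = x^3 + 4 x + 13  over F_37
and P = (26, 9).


Compute successive multiples of P until we hit O:
  1P = (26, 9)
  2P = (21, 21)
  3P = (15, 9)
  4P = (33, 28)
  5P = (5, 11)
  6P = (17, 6)
  7P = (27, 3)
  8P = (20, 29)
  ... (continuing to 37P)
  37P = O

ord(P) = 37


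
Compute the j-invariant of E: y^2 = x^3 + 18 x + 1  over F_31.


Delta = -16(4 a^3 + 27 b^2) mod 31 = 25
-1728 * (4 a)^3 = -1728 * (4*18)^3 mod 31 = 2
j = 2 * 25^(-1) mod 31 = 10

j = 10 (mod 31)


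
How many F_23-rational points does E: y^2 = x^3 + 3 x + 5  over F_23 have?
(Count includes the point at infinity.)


For each x in F_23, count y with y^2 = x^3 + 3 x + 5 mod 23:
  x = 1: RHS = 9, y in [3, 20]  -> 2 point(s)
  x = 3: RHS = 18, y in [8, 15]  -> 2 point(s)
  x = 4: RHS = 12, y in [9, 14]  -> 2 point(s)
  x = 6: RHS = 9, y in [3, 20]  -> 2 point(s)
  x = 7: RHS = 1, y in [1, 22]  -> 2 point(s)
  x = 8: RHS = 12, y in [9, 14]  -> 2 point(s)
  x = 9: RHS = 2, y in [5, 18]  -> 2 point(s)
  x = 10: RHS = 0, y in [0]  -> 1 point(s)
  x = 11: RHS = 12, y in [9, 14]  -> 2 point(s)
  x = 14: RHS = 8, y in [10, 13]  -> 2 point(s)
  x = 16: RHS = 9, y in [3, 20]  -> 2 point(s)
  x = 17: RHS = 1, y in [1, 22]  -> 2 point(s)
  x = 18: RHS = 3, y in [7, 16]  -> 2 point(s)
  x = 22: RHS = 1, y in [1, 22]  -> 2 point(s)
Affine points: 27. Add the point at infinity: total = 28.

#E(F_23) = 28


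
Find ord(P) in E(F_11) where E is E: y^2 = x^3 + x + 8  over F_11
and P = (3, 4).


Compute successive multiples of P until we hit O:
  1P = (3, 4)
  2P = (9, 8)
  3P = (8, 0)
  4P = (9, 3)
  5P = (3, 7)
  6P = O

ord(P) = 6


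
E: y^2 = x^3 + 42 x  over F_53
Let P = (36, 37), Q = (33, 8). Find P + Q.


P != Q, so use the chord formula.
s = (y2 - y1) / (x2 - x1) = (24) / (50) mod 53 = 45
x3 = s^2 - x1 - x2 mod 53 = 45^2 - 36 - 33 = 48
y3 = s (x1 - x3) - y1 mod 53 = 45 * (36 - 48) - 37 = 6

P + Q = (48, 6)


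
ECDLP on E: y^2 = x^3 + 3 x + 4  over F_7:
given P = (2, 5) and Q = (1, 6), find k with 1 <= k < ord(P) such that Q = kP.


Enumerate multiples of P until we hit Q = (1, 6):
  1P = (2, 5)
  2P = (0, 5)
  3P = (5, 2)
  4P = (1, 1)
  5P = (6, 0)
  6P = (1, 6)
Match found at i = 6.

k = 6


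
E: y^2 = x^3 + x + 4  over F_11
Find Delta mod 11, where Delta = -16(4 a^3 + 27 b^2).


4 a^3 + 27 b^2 = 4*1^3 + 27*4^2 = 4 + 432 = 436
Delta = -16 * (436) = -6976
Delta mod 11 = 9

Delta = 9 (mod 11)


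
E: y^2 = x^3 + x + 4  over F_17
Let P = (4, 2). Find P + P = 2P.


Doubling: s = (3 x1^2 + a) / (2 y1)
s = (3*4^2 + 1) / (2*2) mod 17 = 8
x3 = s^2 - 2 x1 mod 17 = 8^2 - 2*4 = 5
y3 = s (x1 - x3) - y1 mod 17 = 8 * (4 - 5) - 2 = 7

2P = (5, 7)


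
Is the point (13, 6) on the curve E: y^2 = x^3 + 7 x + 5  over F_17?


Check whether y^2 = x^3 + 7 x + 5 (mod 17) for (x, y) = (13, 6).
LHS: y^2 = 6^2 mod 17 = 2
RHS: x^3 + 7 x + 5 = 13^3 + 7*13 + 5 mod 17 = 15
LHS != RHS

No, not on the curve


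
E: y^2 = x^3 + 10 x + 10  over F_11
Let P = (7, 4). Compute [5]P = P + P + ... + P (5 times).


k = 5 = 101_2 (binary, LSB first: 101)
Double-and-add from P = (7, 4):
  bit 0 = 1: acc = O + (7, 4) = (7, 4)
  bit 1 = 0: acc unchanged = (7, 4)
  bit 2 = 1: acc = (7, 4) + (4, 2) = (9, 2)

5P = (9, 2)


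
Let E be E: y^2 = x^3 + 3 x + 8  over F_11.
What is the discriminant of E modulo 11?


4 a^3 + 27 b^2 = 4*3^3 + 27*8^2 = 108 + 1728 = 1836
Delta = -16 * (1836) = -29376
Delta mod 11 = 5

Delta = 5 (mod 11)


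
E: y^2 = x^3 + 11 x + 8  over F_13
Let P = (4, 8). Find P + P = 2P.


Doubling: s = (3 x1^2 + a) / (2 y1)
s = (3*4^2 + 11) / (2*8) mod 13 = 11
x3 = s^2 - 2 x1 mod 13 = 11^2 - 2*4 = 9
y3 = s (x1 - x3) - y1 mod 13 = 11 * (4 - 9) - 8 = 2

2P = (9, 2)


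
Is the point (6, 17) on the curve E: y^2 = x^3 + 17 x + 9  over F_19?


Check whether y^2 = x^3 + 17 x + 9 (mod 19) for (x, y) = (6, 17).
LHS: y^2 = 17^2 mod 19 = 4
RHS: x^3 + 17 x + 9 = 6^3 + 17*6 + 9 mod 19 = 4
LHS = RHS

Yes, on the curve


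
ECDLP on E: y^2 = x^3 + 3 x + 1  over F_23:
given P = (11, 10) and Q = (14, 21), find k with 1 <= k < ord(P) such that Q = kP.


Enumerate multiples of P until we hit Q = (14, 21):
  1P = (11, 10)
  2P = (4, 10)
  3P = (8, 13)
  4P = (5, 7)
  5P = (13, 12)
  6P = (0, 1)
  7P = (14, 21)
Match found at i = 7.

k = 7


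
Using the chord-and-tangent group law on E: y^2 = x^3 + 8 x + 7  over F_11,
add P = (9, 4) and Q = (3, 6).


P != Q, so use the chord formula.
s = (y2 - y1) / (x2 - x1) = (2) / (5) mod 11 = 7
x3 = s^2 - x1 - x2 mod 11 = 7^2 - 9 - 3 = 4
y3 = s (x1 - x3) - y1 mod 11 = 7 * (9 - 4) - 4 = 9

P + Q = (4, 9)


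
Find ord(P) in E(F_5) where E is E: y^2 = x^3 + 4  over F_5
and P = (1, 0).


Compute successive multiples of P until we hit O:
  1P = (1, 0)
  2P = O

ord(P) = 2


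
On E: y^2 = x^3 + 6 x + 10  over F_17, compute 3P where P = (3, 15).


k = 3 = 11_2 (binary, LSB first: 11)
Double-and-add from P = (3, 15):
  bit 0 = 1: acc = O + (3, 15) = (3, 15)
  bit 1 = 1: acc = (3, 15) + (10, 13) = (2, 9)

3P = (2, 9)


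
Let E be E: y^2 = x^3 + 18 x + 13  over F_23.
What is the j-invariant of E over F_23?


Delta = -16(4 a^3 + 27 b^2) mod 23 = 13
-1728 * (4 a)^3 = -1728 * (4*18)^3 mod 23 = 11
j = 11 * 13^(-1) mod 23 = 15

j = 15 (mod 23)


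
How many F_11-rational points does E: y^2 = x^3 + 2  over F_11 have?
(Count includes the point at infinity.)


For each x in F_11, count y with y^2 = x^3 + 0 x + 2 mod 11:
  x = 1: RHS = 3, y in [5, 6]  -> 2 point(s)
  x = 4: RHS = 0, y in [0]  -> 1 point(s)
  x = 6: RHS = 9, y in [3, 8]  -> 2 point(s)
  x = 7: RHS = 4, y in [2, 9]  -> 2 point(s)
  x = 9: RHS = 5, y in [4, 7]  -> 2 point(s)
  x = 10: RHS = 1, y in [1, 10]  -> 2 point(s)
Affine points: 11. Add the point at infinity: total = 12.

#E(F_11) = 12


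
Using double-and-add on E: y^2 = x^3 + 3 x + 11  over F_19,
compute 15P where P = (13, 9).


k = 15 = 1111_2 (binary, LSB first: 1111)
Double-and-add from P = (13, 9):
  bit 0 = 1: acc = O + (13, 9) = (13, 9)
  bit 1 = 1: acc = (13, 9) + (2, 5) = (9, 8)
  bit 2 = 1: acc = (9, 8) + (3, 3) = (4, 12)
  bit 3 = 1: acc = (4, 12) + (0, 12) = (15, 7)

15P = (15, 7)


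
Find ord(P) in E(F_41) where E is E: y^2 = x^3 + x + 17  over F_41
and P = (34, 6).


Compute successive multiples of P until we hit O:
  1P = (34, 6)
  2P = (34, 35)
  3P = O

ord(P) = 3


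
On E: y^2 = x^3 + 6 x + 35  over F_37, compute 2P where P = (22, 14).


Doubling: s = (3 x1^2 + a) / (2 y1)
s = (3*22^2 + 6) / (2*14) mod 37 = 23
x3 = s^2 - 2 x1 mod 37 = 23^2 - 2*22 = 4
y3 = s (x1 - x3) - y1 mod 37 = 23 * (22 - 4) - 14 = 30

2P = (4, 30)


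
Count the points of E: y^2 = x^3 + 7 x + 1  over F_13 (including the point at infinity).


For each x in F_13, count y with y^2 = x^3 + 7 x + 1 mod 13:
  x = 0: RHS = 1, y in [1, 12]  -> 2 point(s)
  x = 1: RHS = 9, y in [3, 10]  -> 2 point(s)
  x = 2: RHS = 10, y in [6, 7]  -> 2 point(s)
  x = 3: RHS = 10, y in [6, 7]  -> 2 point(s)
  x = 6: RHS = 12, y in [5, 8]  -> 2 point(s)
  x = 7: RHS = 3, y in [4, 9]  -> 2 point(s)
  x = 8: RHS = 10, y in [6, 7]  -> 2 point(s)
  x = 9: RHS = 0, y in [0]  -> 1 point(s)
Affine points: 15. Add the point at infinity: total = 16.

#E(F_13) = 16


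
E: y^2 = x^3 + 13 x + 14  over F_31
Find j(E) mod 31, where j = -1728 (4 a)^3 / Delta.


Delta = -16(4 a^3 + 27 b^2) mod 31 = 28
-1728 * (4 a)^3 = -1728 * (4*13)^3 mod 31 = 29
j = 29 * 28^(-1) mod 31 = 11

j = 11 (mod 31)


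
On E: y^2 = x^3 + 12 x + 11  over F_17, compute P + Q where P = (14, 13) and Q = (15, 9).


P != Q, so use the chord formula.
s = (y2 - y1) / (x2 - x1) = (13) / (1) mod 17 = 13
x3 = s^2 - x1 - x2 mod 17 = 13^2 - 14 - 15 = 4
y3 = s (x1 - x3) - y1 mod 17 = 13 * (14 - 4) - 13 = 15

P + Q = (4, 15)


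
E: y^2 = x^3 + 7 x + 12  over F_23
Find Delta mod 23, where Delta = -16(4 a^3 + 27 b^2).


4 a^3 + 27 b^2 = 4*7^3 + 27*12^2 = 1372 + 3888 = 5260
Delta = -16 * (5260) = -84160
Delta mod 23 = 20

Delta = 20 (mod 23)


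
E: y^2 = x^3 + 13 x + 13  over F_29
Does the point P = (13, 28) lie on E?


Check whether y^2 = x^3 + 13 x + 13 (mod 29) for (x, y) = (13, 28).
LHS: y^2 = 28^2 mod 29 = 1
RHS: x^3 + 13 x + 13 = 13^3 + 13*13 + 13 mod 29 = 1
LHS = RHS

Yes, on the curve


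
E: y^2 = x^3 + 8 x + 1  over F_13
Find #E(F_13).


For each x in F_13, count y with y^2 = x^3 + 8 x + 1 mod 13:
  x = 0: RHS = 1, y in [1, 12]  -> 2 point(s)
  x = 1: RHS = 10, y in [6, 7]  -> 2 point(s)
  x = 2: RHS = 12, y in [5, 8]  -> 2 point(s)
  x = 3: RHS = 0, y in [0]  -> 1 point(s)
  x = 5: RHS = 10, y in [6, 7]  -> 2 point(s)
  x = 7: RHS = 10, y in [6, 7]  -> 2 point(s)
  x = 9: RHS = 9, y in [3, 10]  -> 2 point(s)
  x = 11: RHS = 3, y in [4, 9]  -> 2 point(s)
Affine points: 15. Add the point at infinity: total = 16.

#E(F_13) = 16


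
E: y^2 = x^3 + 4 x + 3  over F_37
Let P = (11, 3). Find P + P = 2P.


Doubling: s = (3 x1^2 + a) / (2 y1)
s = (3*11^2 + 4) / (2*3) mod 37 = 18
x3 = s^2 - 2 x1 mod 37 = 18^2 - 2*11 = 6
y3 = s (x1 - x3) - y1 mod 37 = 18 * (11 - 6) - 3 = 13

2P = (6, 13)


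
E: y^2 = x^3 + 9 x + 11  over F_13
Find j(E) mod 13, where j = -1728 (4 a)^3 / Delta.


Delta = -16(4 a^3 + 27 b^2) mod 13 = 2
-1728 * (4 a)^3 = -1728 * (4*9)^3 mod 13 = 12
j = 12 * 2^(-1) mod 13 = 6

j = 6 (mod 13)


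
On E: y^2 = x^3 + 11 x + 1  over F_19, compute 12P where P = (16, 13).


k = 12 = 1100_2 (binary, LSB first: 0011)
Double-and-add from P = (16, 13):
  bit 0 = 0: acc unchanged = O
  bit 1 = 0: acc unchanged = O
  bit 2 = 1: acc = O + (11, 3) = (11, 3)
  bit 3 = 1: acc = (11, 3) + (17, 3) = (10, 16)

12P = (10, 16)


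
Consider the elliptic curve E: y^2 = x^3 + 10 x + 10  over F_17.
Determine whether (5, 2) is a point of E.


Check whether y^2 = x^3 + 10 x + 10 (mod 17) for (x, y) = (5, 2).
LHS: y^2 = 2^2 mod 17 = 4
RHS: x^3 + 10 x + 10 = 5^3 + 10*5 + 10 mod 17 = 15
LHS != RHS

No, not on the curve


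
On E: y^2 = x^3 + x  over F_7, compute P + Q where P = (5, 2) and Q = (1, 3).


P != Q, so use the chord formula.
s = (y2 - y1) / (x2 - x1) = (1) / (3) mod 7 = 5
x3 = s^2 - x1 - x2 mod 7 = 5^2 - 5 - 1 = 5
y3 = s (x1 - x3) - y1 mod 7 = 5 * (5 - 5) - 2 = 5

P + Q = (5, 5)


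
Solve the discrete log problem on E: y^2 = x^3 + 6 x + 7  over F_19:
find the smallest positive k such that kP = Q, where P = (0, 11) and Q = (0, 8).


Enumerate multiples of P until we hit Q = (0, 8):
  1P = (0, 11)
  2P = (4, 0)
  3P = (0, 8)
Match found at i = 3.

k = 3


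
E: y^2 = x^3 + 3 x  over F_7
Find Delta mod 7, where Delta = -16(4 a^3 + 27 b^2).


4 a^3 + 27 b^2 = 4*3^3 + 27*0^2 = 108 + 0 = 108
Delta = -16 * (108) = -1728
Delta mod 7 = 1

Delta = 1 (mod 7)


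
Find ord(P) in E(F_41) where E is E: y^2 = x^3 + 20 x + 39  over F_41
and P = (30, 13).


Compute successive multiples of P until we hit O:
  1P = (30, 13)
  2P = (40, 10)
  3P = (33, 33)
  4P = (27, 7)
  5P = (29, 30)
  6P = (25, 25)
  7P = (18, 32)
  8P = (18, 9)
  ... (continuing to 15P)
  15P = O

ord(P) = 15


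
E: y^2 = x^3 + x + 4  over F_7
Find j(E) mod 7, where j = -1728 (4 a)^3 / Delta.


Delta = -16(4 a^3 + 27 b^2) mod 7 = 3
-1728 * (4 a)^3 = -1728 * (4*1)^3 mod 7 = 1
j = 1 * 3^(-1) mod 7 = 5

j = 5 (mod 7)


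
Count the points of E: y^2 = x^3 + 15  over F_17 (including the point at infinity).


For each x in F_17, count y with y^2 = x^3 + 0 x + 15 mod 17:
  x = 0: RHS = 15, y in [7, 10]  -> 2 point(s)
  x = 1: RHS = 16, y in [4, 13]  -> 2 point(s)
  x = 3: RHS = 8, y in [5, 12]  -> 2 point(s)
  x = 5: RHS = 4, y in [2, 15]  -> 2 point(s)
  x = 7: RHS = 1, y in [1, 16]  -> 2 point(s)
  x = 8: RHS = 0, y in [0]  -> 1 point(s)
  x = 9: RHS = 13, y in [8, 9]  -> 2 point(s)
  x = 12: RHS = 9, y in [3, 14]  -> 2 point(s)
  x = 13: RHS = 2, y in [6, 11]  -> 2 point(s)
Affine points: 17. Add the point at infinity: total = 18.

#E(F_17) = 18


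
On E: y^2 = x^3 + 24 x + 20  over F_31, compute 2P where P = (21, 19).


Doubling: s = (3 x1^2 + a) / (2 y1)
s = (3*21^2 + 24) / (2*19) mod 31 = 2
x3 = s^2 - 2 x1 mod 31 = 2^2 - 2*21 = 24
y3 = s (x1 - x3) - y1 mod 31 = 2 * (21 - 24) - 19 = 6

2P = (24, 6)


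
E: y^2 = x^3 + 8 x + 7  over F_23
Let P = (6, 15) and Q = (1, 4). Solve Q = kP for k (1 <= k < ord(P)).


Enumerate multiples of P until we hit Q = (1, 4):
  1P = (6, 15)
  2P = (19, 16)
  3P = (1, 19)
  4P = (1, 4)
Match found at i = 4.

k = 4


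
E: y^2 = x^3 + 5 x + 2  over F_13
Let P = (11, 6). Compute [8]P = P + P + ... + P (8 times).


k = 8 = 1000_2 (binary, LSB first: 0001)
Double-and-add from P = (11, 6):
  bit 0 = 0: acc unchanged = O
  bit 1 = 0: acc unchanged = O
  bit 2 = 0: acc unchanged = O
  bit 3 = 1: acc = O + (12, 10) = (12, 10)

8P = (12, 10)


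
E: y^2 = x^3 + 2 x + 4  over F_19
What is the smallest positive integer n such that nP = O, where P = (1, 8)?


Compute successive multiples of P until we hit O:
  1P = (1, 8)
  2P = (5, 5)
  3P = (10, 13)
  4P = (13, 17)
  5P = (2, 15)
  6P = (8, 0)
  7P = (2, 4)
  8P = (13, 2)
  ... (continuing to 12P)
  12P = O

ord(P) = 12


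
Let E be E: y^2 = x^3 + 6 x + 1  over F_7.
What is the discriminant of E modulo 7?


4 a^3 + 27 b^2 = 4*6^3 + 27*1^2 = 864 + 27 = 891
Delta = -16 * (891) = -14256
Delta mod 7 = 3

Delta = 3 (mod 7)


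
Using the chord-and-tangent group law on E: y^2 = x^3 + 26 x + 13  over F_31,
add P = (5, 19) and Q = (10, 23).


P != Q, so use the chord formula.
s = (y2 - y1) / (x2 - x1) = (4) / (5) mod 31 = 7
x3 = s^2 - x1 - x2 mod 31 = 7^2 - 5 - 10 = 3
y3 = s (x1 - x3) - y1 mod 31 = 7 * (5 - 3) - 19 = 26

P + Q = (3, 26)


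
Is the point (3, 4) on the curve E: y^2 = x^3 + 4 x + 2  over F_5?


Check whether y^2 = x^3 + 4 x + 2 (mod 5) for (x, y) = (3, 4).
LHS: y^2 = 4^2 mod 5 = 1
RHS: x^3 + 4 x + 2 = 3^3 + 4*3 + 2 mod 5 = 1
LHS = RHS

Yes, on the curve


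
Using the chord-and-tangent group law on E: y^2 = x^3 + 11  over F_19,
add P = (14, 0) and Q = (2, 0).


P != Q, so use the chord formula.
s = (y2 - y1) / (x2 - x1) = (0) / (7) mod 19 = 0
x3 = s^2 - x1 - x2 mod 19 = 0^2 - 14 - 2 = 3
y3 = s (x1 - x3) - y1 mod 19 = 0 * (14 - 3) - 0 = 0

P + Q = (3, 0)


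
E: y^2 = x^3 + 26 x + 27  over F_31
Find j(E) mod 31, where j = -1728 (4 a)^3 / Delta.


Delta = -16(4 a^3 + 27 b^2) mod 31 = 3
-1728 * (4 a)^3 = -1728 * (4*26)^3 mod 31 = 15
j = 15 * 3^(-1) mod 31 = 5

j = 5 (mod 31)


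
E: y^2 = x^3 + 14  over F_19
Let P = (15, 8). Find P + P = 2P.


Doubling: s = (3 x1^2 + a) / (2 y1)
s = (3*15^2 + 0) / (2*8) mod 19 = 3
x3 = s^2 - 2 x1 mod 19 = 3^2 - 2*15 = 17
y3 = s (x1 - x3) - y1 mod 19 = 3 * (15 - 17) - 8 = 5

2P = (17, 5)


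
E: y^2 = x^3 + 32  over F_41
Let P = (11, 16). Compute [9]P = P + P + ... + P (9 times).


k = 9 = 1001_2 (binary, LSB first: 1001)
Double-and-add from P = (11, 16):
  bit 0 = 1: acc = O + (11, 16) = (11, 16)
  bit 1 = 0: acc unchanged = (11, 16)
  bit 2 = 0: acc unchanged = (11, 16)
  bit 3 = 1: acc = (11, 16) + (28, 7) = (22, 26)

9P = (22, 26)


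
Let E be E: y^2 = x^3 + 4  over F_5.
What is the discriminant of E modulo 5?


4 a^3 + 27 b^2 = 4*0^3 + 27*4^2 = 0 + 432 = 432
Delta = -16 * (432) = -6912
Delta mod 5 = 3

Delta = 3 (mod 5)


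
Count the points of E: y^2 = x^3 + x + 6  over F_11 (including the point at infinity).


For each x in F_11, count y with y^2 = x^3 + 1 x + 6 mod 11:
  x = 2: RHS = 5, y in [4, 7]  -> 2 point(s)
  x = 3: RHS = 3, y in [5, 6]  -> 2 point(s)
  x = 5: RHS = 4, y in [2, 9]  -> 2 point(s)
  x = 7: RHS = 4, y in [2, 9]  -> 2 point(s)
  x = 8: RHS = 9, y in [3, 8]  -> 2 point(s)
  x = 10: RHS = 4, y in [2, 9]  -> 2 point(s)
Affine points: 12. Add the point at infinity: total = 13.

#E(F_11) = 13


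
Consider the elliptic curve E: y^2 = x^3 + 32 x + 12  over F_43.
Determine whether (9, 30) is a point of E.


Check whether y^2 = x^3 + 32 x + 12 (mod 43) for (x, y) = (9, 30).
LHS: y^2 = 30^2 mod 43 = 40
RHS: x^3 + 32 x + 12 = 9^3 + 32*9 + 12 mod 43 = 40
LHS = RHS

Yes, on the curve


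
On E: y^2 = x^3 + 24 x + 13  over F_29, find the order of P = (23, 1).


Compute successive multiples of P until we hit O:
  1P = (23, 1)
  2P = (18, 10)
  3P = (4, 17)
  4P = (15, 6)
  5P = (0, 10)
  6P = (1, 3)
  7P = (11, 19)
  8P = (19, 22)
  ... (continuing to 19P)
  19P = O

ord(P) = 19


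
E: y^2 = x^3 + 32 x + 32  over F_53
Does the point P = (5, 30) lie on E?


Check whether y^2 = x^3 + 32 x + 32 (mod 53) for (x, y) = (5, 30).
LHS: y^2 = 30^2 mod 53 = 52
RHS: x^3 + 32 x + 32 = 5^3 + 32*5 + 32 mod 53 = 52
LHS = RHS

Yes, on the curve


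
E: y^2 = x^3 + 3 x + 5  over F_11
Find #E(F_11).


For each x in F_11, count y with y^2 = x^3 + 3 x + 5 mod 11:
  x = 0: RHS = 5, y in [4, 7]  -> 2 point(s)
  x = 1: RHS = 9, y in [3, 8]  -> 2 point(s)
  x = 4: RHS = 4, y in [2, 9]  -> 2 point(s)
  x = 10: RHS = 1, y in [1, 10]  -> 2 point(s)
Affine points: 8. Add the point at infinity: total = 9.

#E(F_11) = 9


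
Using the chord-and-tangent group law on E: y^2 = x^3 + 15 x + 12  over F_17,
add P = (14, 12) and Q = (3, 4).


P != Q, so use the chord formula.
s = (y2 - y1) / (x2 - x1) = (9) / (6) mod 17 = 10
x3 = s^2 - x1 - x2 mod 17 = 10^2 - 14 - 3 = 15
y3 = s (x1 - x3) - y1 mod 17 = 10 * (14 - 15) - 12 = 12

P + Q = (15, 12)


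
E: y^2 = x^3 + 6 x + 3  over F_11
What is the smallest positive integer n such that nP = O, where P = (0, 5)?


Compute successive multiples of P until we hit O:
  1P = (0, 5)
  2P = (3, 2)
  3P = (9, 4)
  4P = (5, 9)
  5P = (4, 5)
  6P = (7, 6)
  7P = (2, 1)
  8P = (2, 10)
  ... (continuing to 15P)
  15P = O

ord(P) = 15


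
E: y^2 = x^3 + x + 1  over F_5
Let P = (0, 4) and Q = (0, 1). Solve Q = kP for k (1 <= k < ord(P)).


Enumerate multiples of P until we hit Q = (0, 1):
  1P = (0, 4)
  2P = (4, 3)
  3P = (2, 4)
  4P = (3, 1)
  5P = (3, 4)
  6P = (2, 1)
  7P = (4, 2)
  8P = (0, 1)
Match found at i = 8.

k = 8


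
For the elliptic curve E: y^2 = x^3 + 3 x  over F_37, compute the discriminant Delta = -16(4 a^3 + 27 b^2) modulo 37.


4 a^3 + 27 b^2 = 4*3^3 + 27*0^2 = 108 + 0 = 108
Delta = -16 * (108) = -1728
Delta mod 37 = 11

Delta = 11 (mod 37)


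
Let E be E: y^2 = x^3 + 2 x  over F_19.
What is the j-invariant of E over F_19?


Delta = -16(4 a^3 + 27 b^2) mod 19 = 1
-1728 * (4 a)^3 = -1728 * (4*2)^3 mod 19 = 18
j = 18 * 1^(-1) mod 19 = 18

j = 18 (mod 19)


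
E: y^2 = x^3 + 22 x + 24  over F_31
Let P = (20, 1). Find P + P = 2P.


Doubling: s = (3 x1^2 + a) / (2 y1)
s = (3*20^2 + 22) / (2*1) mod 31 = 22
x3 = s^2 - 2 x1 mod 31 = 22^2 - 2*20 = 10
y3 = s (x1 - x3) - y1 mod 31 = 22 * (20 - 10) - 1 = 2

2P = (10, 2)


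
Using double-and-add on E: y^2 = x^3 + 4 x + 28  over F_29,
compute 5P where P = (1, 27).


k = 5 = 101_2 (binary, LSB first: 101)
Double-and-add from P = (1, 27):
  bit 0 = 1: acc = O + (1, 27) = (1, 27)
  bit 1 = 0: acc unchanged = (1, 27)
  bit 2 = 1: acc = (1, 27) + (12, 8) = (7, 15)

5P = (7, 15)


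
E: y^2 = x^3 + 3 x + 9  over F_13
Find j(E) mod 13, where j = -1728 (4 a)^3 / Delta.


Delta = -16(4 a^3 + 27 b^2) mod 13 = 5
-1728 * (4 a)^3 = -1728 * (4*3)^3 mod 13 = 12
j = 12 * 5^(-1) mod 13 = 5

j = 5 (mod 13)


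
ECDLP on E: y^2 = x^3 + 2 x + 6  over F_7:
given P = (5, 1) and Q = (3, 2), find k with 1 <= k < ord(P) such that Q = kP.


Enumerate multiples of P until we hit Q = (3, 2):
  1P = (5, 1)
  2P = (4, 6)
  3P = (2, 5)
  4P = (1, 3)
  5P = (3, 5)
  6P = (3, 2)
Match found at i = 6.

k = 6


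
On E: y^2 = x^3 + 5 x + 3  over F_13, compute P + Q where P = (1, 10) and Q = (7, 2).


P != Q, so use the chord formula.
s = (y2 - y1) / (x2 - x1) = (5) / (6) mod 13 = 3
x3 = s^2 - x1 - x2 mod 13 = 3^2 - 1 - 7 = 1
y3 = s (x1 - x3) - y1 mod 13 = 3 * (1 - 1) - 10 = 3

P + Q = (1, 3)


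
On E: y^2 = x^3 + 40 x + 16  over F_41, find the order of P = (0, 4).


Compute successive multiples of P until we hit O:
  1P = (0, 4)
  2P = (25, 35)
  3P = (26, 31)
  4P = (33, 39)
  5P = (6, 12)
  6P = (14, 32)
  7P = (31, 16)
  8P = (18, 34)
  ... (continuing to 53P)
  53P = O

ord(P) = 53


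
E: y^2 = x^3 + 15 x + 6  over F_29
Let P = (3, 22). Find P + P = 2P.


Doubling: s = (3 x1^2 + a) / (2 y1)
s = (3*3^2 + 15) / (2*22) mod 29 = 26
x3 = s^2 - 2 x1 mod 29 = 26^2 - 2*3 = 3
y3 = s (x1 - x3) - y1 mod 29 = 26 * (3 - 3) - 22 = 7

2P = (3, 7)


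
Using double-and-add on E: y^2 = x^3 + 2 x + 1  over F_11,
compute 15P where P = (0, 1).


k = 15 = 1111_2 (binary, LSB first: 1111)
Double-and-add from P = (0, 1):
  bit 0 = 1: acc = O + (0, 1) = (0, 1)
  bit 1 = 1: acc = (0, 1) + (1, 9) = (8, 1)
  bit 2 = 1: acc = (8, 1) + (3, 10) = (5, 9)
  bit 3 = 1: acc = (5, 9) + (9, 0) = (0, 10)

15P = (0, 10)


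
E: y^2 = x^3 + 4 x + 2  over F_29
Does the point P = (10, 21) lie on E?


Check whether y^2 = x^3 + 4 x + 2 (mod 29) for (x, y) = (10, 21).
LHS: y^2 = 21^2 mod 29 = 6
RHS: x^3 + 4 x + 2 = 10^3 + 4*10 + 2 mod 29 = 27
LHS != RHS

No, not on the curve


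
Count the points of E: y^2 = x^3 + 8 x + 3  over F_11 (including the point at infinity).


For each x in F_11, count y with y^2 = x^3 + 8 x + 3 mod 11:
  x = 0: RHS = 3, y in [5, 6]  -> 2 point(s)
  x = 1: RHS = 1, y in [1, 10]  -> 2 point(s)
  x = 2: RHS = 5, y in [4, 7]  -> 2 point(s)
  x = 4: RHS = 0, y in [0]  -> 1 point(s)
  x = 5: RHS = 3, y in [5, 6]  -> 2 point(s)
  x = 6: RHS = 3, y in [5, 6]  -> 2 point(s)
  x = 9: RHS = 1, y in [1, 10]  -> 2 point(s)
  x = 10: RHS = 5, y in [4, 7]  -> 2 point(s)
Affine points: 15. Add the point at infinity: total = 16.

#E(F_11) = 16


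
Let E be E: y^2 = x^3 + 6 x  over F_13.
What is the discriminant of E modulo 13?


4 a^3 + 27 b^2 = 4*6^3 + 27*0^2 = 864 + 0 = 864
Delta = -16 * (864) = -13824
Delta mod 13 = 8

Delta = 8 (mod 13)


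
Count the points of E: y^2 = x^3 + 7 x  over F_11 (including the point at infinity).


For each x in F_11, count y with y^2 = x^3 + 7 x + 0 mod 11:
  x = 0: RHS = 0, y in [0]  -> 1 point(s)
  x = 2: RHS = 0, y in [0]  -> 1 point(s)
  x = 3: RHS = 4, y in [2, 9]  -> 2 point(s)
  x = 4: RHS = 4, y in [2, 9]  -> 2 point(s)
  x = 6: RHS = 5, y in [4, 7]  -> 2 point(s)
  x = 9: RHS = 0, y in [0]  -> 1 point(s)
  x = 10: RHS = 3, y in [5, 6]  -> 2 point(s)
Affine points: 11. Add the point at infinity: total = 12.

#E(F_11) = 12


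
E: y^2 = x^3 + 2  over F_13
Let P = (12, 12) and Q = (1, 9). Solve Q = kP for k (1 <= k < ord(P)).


Enumerate multiples of P until we hit Q = (1, 9):
  1P = (12, 12)
  2P = (1, 4)
  3P = (3, 4)
  4P = (2, 7)
  5P = (9, 9)
  6P = (6, 7)
  7P = (4, 12)
  8P = (10, 1)
  9P = (5, 7)
  10P = (5, 6)
  11P = (10, 12)
  12P = (4, 1)
  13P = (6, 6)
  14P = (9, 4)
  15P = (2, 6)
  16P = (3, 9)
  17P = (1, 9)
Match found at i = 17.

k = 17


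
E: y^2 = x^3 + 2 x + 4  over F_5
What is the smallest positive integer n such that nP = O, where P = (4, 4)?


Compute successive multiples of P until we hit O:
  1P = (4, 4)
  2P = (2, 1)
  3P = (0, 2)
  4P = (0, 3)
  5P = (2, 4)
  6P = (4, 1)
  7P = O

ord(P) = 7


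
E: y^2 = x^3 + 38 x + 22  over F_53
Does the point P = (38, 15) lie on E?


Check whether y^2 = x^3 + 38 x + 22 (mod 53) for (x, y) = (38, 15).
LHS: y^2 = 15^2 mod 53 = 13
RHS: x^3 + 38 x + 22 = 38^3 + 38*38 + 22 mod 53 = 52
LHS != RHS

No, not on the curve


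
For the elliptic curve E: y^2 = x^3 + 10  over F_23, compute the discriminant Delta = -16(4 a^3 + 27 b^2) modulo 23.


4 a^3 + 27 b^2 = 4*0^3 + 27*10^2 = 0 + 2700 = 2700
Delta = -16 * (2700) = -43200
Delta mod 23 = 17

Delta = 17 (mod 23)


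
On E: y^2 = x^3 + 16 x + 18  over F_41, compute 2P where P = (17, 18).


Doubling: s = (3 x1^2 + a) / (2 y1)
s = (3*17^2 + 16) / (2*18) mod 41 = 12
x3 = s^2 - 2 x1 mod 41 = 12^2 - 2*17 = 28
y3 = s (x1 - x3) - y1 mod 41 = 12 * (17 - 28) - 18 = 14

2P = (28, 14)


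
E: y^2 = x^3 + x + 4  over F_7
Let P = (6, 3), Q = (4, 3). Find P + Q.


P != Q, so use the chord formula.
s = (y2 - y1) / (x2 - x1) = (0) / (5) mod 7 = 0
x3 = s^2 - x1 - x2 mod 7 = 0^2 - 6 - 4 = 4
y3 = s (x1 - x3) - y1 mod 7 = 0 * (6 - 4) - 3 = 4

P + Q = (4, 4)


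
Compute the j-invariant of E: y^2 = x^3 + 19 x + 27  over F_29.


Delta = -16(4 a^3 + 27 b^2) mod 29 = 9
-1728 * (4 a)^3 = -1728 * (4*19)^3 mod 29 = 7
j = 7 * 9^(-1) mod 29 = 4

j = 4 (mod 29)


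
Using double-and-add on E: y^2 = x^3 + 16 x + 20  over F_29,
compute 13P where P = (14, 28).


k = 13 = 1101_2 (binary, LSB first: 1011)
Double-and-add from P = (14, 28):
  bit 0 = 1: acc = O + (14, 28) = (14, 28)
  bit 1 = 0: acc unchanged = (14, 28)
  bit 2 = 1: acc = (14, 28) + (9, 20) = (19, 22)
  bit 3 = 1: acc = (19, 22) + (6, 19) = (8, 14)

13P = (8, 14)


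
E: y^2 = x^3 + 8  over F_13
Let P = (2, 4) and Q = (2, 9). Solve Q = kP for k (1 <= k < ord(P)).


Enumerate multiples of P until we hit Q = (2, 9):
  1P = (2, 4)
  2P = (8, 0)
  3P = (2, 9)
Match found at i = 3.

k = 3


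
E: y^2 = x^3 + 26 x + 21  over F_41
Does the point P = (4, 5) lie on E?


Check whether y^2 = x^3 + 26 x + 21 (mod 41) for (x, y) = (4, 5).
LHS: y^2 = 5^2 mod 41 = 25
RHS: x^3 + 26 x + 21 = 4^3 + 26*4 + 21 mod 41 = 25
LHS = RHS

Yes, on the curve


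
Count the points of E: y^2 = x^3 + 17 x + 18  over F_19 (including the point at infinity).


For each x in F_19, count y with y^2 = x^3 + 17 x + 18 mod 19:
  x = 1: RHS = 17, y in [6, 13]  -> 2 point(s)
  x = 3: RHS = 1, y in [1, 18]  -> 2 point(s)
  x = 4: RHS = 17, y in [6, 13]  -> 2 point(s)
  x = 5: RHS = 0, y in [0]  -> 1 point(s)
  x = 7: RHS = 5, y in [9, 10]  -> 2 point(s)
  x = 8: RHS = 1, y in [1, 18]  -> 2 point(s)
  x = 9: RHS = 7, y in [8, 11]  -> 2 point(s)
  x = 11: RHS = 16, y in [4, 15]  -> 2 point(s)
  x = 13: RHS = 4, y in [2, 17]  -> 2 point(s)
  x = 14: RHS = 17, y in [6, 13]  -> 2 point(s)
  x = 15: RHS = 0, y in [0]  -> 1 point(s)
  x = 16: RHS = 16, y in [4, 15]  -> 2 point(s)
  x = 18: RHS = 0, y in [0]  -> 1 point(s)
Affine points: 23. Add the point at infinity: total = 24.

#E(F_19) = 24


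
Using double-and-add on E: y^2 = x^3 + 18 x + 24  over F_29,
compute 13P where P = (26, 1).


k = 13 = 1101_2 (binary, LSB first: 1011)
Double-and-add from P = (26, 1):
  bit 0 = 1: acc = O + (26, 1) = (26, 1)
  bit 1 = 0: acc unchanged = (26, 1)
  bit 2 = 1: acc = (26, 1) + (0, 16) = (28, 18)
  bit 3 = 1: acc = (28, 18) + (7, 0) = (19, 27)

13P = (19, 27)


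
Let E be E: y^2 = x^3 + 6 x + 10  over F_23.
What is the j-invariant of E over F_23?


Delta = -16(4 a^3 + 27 b^2) mod 23 = 16
-1728 * (4 a)^3 = -1728 * (4*6)^3 mod 23 = 20
j = 20 * 16^(-1) mod 23 = 7

j = 7 (mod 23)


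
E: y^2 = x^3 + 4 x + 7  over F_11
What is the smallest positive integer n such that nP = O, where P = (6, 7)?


Compute successive multiples of P until we hit O:
  1P = (6, 7)
  2P = (8, 10)
  3P = (2, 10)
  4P = (7, 2)
  5P = (1, 1)
  6P = (5, 3)
  7P = (5, 8)
  8P = (1, 10)
  ... (continuing to 13P)
  13P = O

ord(P) = 13


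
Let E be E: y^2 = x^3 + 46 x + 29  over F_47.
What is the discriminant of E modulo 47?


4 a^3 + 27 b^2 = 4*46^3 + 27*29^2 = 389344 + 22707 = 412051
Delta = -16 * (412051) = -6592816
Delta mod 47 = 15

Delta = 15 (mod 47)


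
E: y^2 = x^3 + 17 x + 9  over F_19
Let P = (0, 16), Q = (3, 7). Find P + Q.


P != Q, so use the chord formula.
s = (y2 - y1) / (x2 - x1) = (10) / (3) mod 19 = 16
x3 = s^2 - x1 - x2 mod 19 = 16^2 - 0 - 3 = 6
y3 = s (x1 - x3) - y1 mod 19 = 16 * (0 - 6) - 16 = 2

P + Q = (6, 2)


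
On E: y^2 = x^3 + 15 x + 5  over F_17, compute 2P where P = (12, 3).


Doubling: s = (3 x1^2 + a) / (2 y1)
s = (3*12^2 + 15) / (2*3) mod 17 = 15
x3 = s^2 - 2 x1 mod 17 = 15^2 - 2*12 = 14
y3 = s (x1 - x3) - y1 mod 17 = 15 * (12 - 14) - 3 = 1

2P = (14, 1)


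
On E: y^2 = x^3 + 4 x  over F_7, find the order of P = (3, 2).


Compute successive multiples of P until we hit O:
  1P = (3, 2)
  2P = (2, 4)
  3P = (6, 4)
  4P = (0, 0)
  5P = (6, 3)
  6P = (2, 3)
  7P = (3, 5)
  8P = O

ord(P) = 8


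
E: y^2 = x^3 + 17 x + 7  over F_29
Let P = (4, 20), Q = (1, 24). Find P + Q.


P != Q, so use the chord formula.
s = (y2 - y1) / (x2 - x1) = (4) / (26) mod 29 = 18
x3 = s^2 - x1 - x2 mod 29 = 18^2 - 4 - 1 = 0
y3 = s (x1 - x3) - y1 mod 29 = 18 * (4 - 0) - 20 = 23

P + Q = (0, 23)


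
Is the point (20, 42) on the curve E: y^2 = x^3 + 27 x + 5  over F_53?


Check whether y^2 = x^3 + 27 x + 5 (mod 53) for (x, y) = (20, 42).
LHS: y^2 = 42^2 mod 53 = 15
RHS: x^3 + 27 x + 5 = 20^3 + 27*20 + 5 mod 53 = 12
LHS != RHS

No, not on the curve


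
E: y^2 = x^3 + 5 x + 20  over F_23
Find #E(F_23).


For each x in F_23, count y with y^2 = x^3 + 5 x + 20 mod 23:
  x = 1: RHS = 3, y in [7, 16]  -> 2 point(s)
  x = 3: RHS = 16, y in [4, 19]  -> 2 point(s)
  x = 4: RHS = 12, y in [9, 14]  -> 2 point(s)
  x = 5: RHS = 9, y in [3, 20]  -> 2 point(s)
  x = 6: RHS = 13, y in [6, 17]  -> 2 point(s)
  x = 9: RHS = 12, y in [9, 14]  -> 2 point(s)
  x = 10: RHS = 12, y in [9, 14]  -> 2 point(s)
  x = 11: RHS = 3, y in [7, 16]  -> 2 point(s)
  x = 17: RHS = 4, y in [2, 21]  -> 2 point(s)
  x = 18: RHS = 8, y in [10, 13]  -> 2 point(s)
  x = 20: RHS = 1, y in [1, 22]  -> 2 point(s)
  x = 21: RHS = 2, y in [5, 18]  -> 2 point(s)
Affine points: 24. Add the point at infinity: total = 25.

#E(F_23) = 25


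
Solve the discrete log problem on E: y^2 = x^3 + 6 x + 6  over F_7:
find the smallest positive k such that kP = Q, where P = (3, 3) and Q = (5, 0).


Enumerate multiples of P until we hit Q = (5, 0):
  1P = (3, 3)
  2P = (5, 0)
Match found at i = 2.

k = 2


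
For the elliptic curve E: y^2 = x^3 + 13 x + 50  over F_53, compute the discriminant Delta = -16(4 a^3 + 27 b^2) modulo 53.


4 a^3 + 27 b^2 = 4*13^3 + 27*50^2 = 8788 + 67500 = 76288
Delta = -16 * (76288) = -1220608
Delta mod 53 = 35

Delta = 35 (mod 53)


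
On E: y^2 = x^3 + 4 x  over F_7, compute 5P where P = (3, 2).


k = 5 = 101_2 (binary, LSB first: 101)
Double-and-add from P = (3, 2):
  bit 0 = 1: acc = O + (3, 2) = (3, 2)
  bit 1 = 0: acc unchanged = (3, 2)
  bit 2 = 1: acc = (3, 2) + (0, 0) = (6, 3)

5P = (6, 3)


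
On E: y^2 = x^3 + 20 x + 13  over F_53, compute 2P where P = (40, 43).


Doubling: s = (3 x1^2 + a) / (2 y1)
s = (3*40^2 + 20) / (2*43) mod 53 = 24
x3 = s^2 - 2 x1 mod 53 = 24^2 - 2*40 = 19
y3 = s (x1 - x3) - y1 mod 53 = 24 * (40 - 19) - 43 = 37

2P = (19, 37)


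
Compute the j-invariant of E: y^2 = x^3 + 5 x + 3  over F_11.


Delta = -16(4 a^3 + 27 b^2) mod 11 = 3
-1728 * (4 a)^3 = -1728 * (4*5)^3 mod 11 = 8
j = 8 * 3^(-1) mod 11 = 10

j = 10 (mod 11)


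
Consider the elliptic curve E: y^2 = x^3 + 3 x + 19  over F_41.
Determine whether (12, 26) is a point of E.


Check whether y^2 = x^3 + 3 x + 19 (mod 41) for (x, y) = (12, 26).
LHS: y^2 = 26^2 mod 41 = 20
RHS: x^3 + 3 x + 19 = 12^3 + 3*12 + 19 mod 41 = 20
LHS = RHS

Yes, on the curve


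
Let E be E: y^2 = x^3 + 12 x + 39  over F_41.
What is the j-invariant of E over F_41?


Delta = -16(4 a^3 + 27 b^2) mod 41 = 20
-1728 * (4 a)^3 = -1728 * (4*12)^3 mod 41 = 33
j = 33 * 20^(-1) mod 41 = 16

j = 16 (mod 41)


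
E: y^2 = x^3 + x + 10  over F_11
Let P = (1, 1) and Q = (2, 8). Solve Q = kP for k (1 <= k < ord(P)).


Enumerate multiples of P until we hit Q = (2, 8):
  1P = (1, 1)
  2P = (2, 8)
Match found at i = 2.

k = 2


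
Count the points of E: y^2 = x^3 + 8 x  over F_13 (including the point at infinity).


For each x in F_13, count y with y^2 = x^3 + 8 x + 0 mod 13:
  x = 0: RHS = 0, y in [0]  -> 1 point(s)
  x = 1: RHS = 9, y in [3, 10]  -> 2 point(s)
  x = 3: RHS = 12, y in [5, 8]  -> 2 point(s)
  x = 5: RHS = 9, y in [3, 10]  -> 2 point(s)
  x = 6: RHS = 4, y in [2, 11]  -> 2 point(s)
  x = 7: RHS = 9, y in [3, 10]  -> 2 point(s)
  x = 8: RHS = 4, y in [2, 11]  -> 2 point(s)
  x = 10: RHS = 1, y in [1, 12]  -> 2 point(s)
  x = 12: RHS = 4, y in [2, 11]  -> 2 point(s)
Affine points: 17. Add the point at infinity: total = 18.

#E(F_13) = 18


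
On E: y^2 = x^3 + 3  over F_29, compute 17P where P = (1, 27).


k = 17 = 10001_2 (binary, LSB first: 10001)
Double-and-add from P = (1, 27):
  bit 0 = 1: acc = O + (1, 27) = (1, 27)
  bit 1 = 0: acc unchanged = (1, 27)
  bit 2 = 0: acc unchanged = (1, 27)
  bit 3 = 0: acc unchanged = (1, 27)
  bit 4 = 1: acc = (1, 27) + (24, 9) = (13, 24)

17P = (13, 24)


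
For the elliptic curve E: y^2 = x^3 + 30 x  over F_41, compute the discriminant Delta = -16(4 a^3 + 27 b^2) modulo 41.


4 a^3 + 27 b^2 = 4*30^3 + 27*0^2 = 108000 + 0 = 108000
Delta = -16 * (108000) = -1728000
Delta mod 41 = 27

Delta = 27 (mod 41)


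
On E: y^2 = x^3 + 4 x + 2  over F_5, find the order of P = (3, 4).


Compute successive multiples of P until we hit O:
  1P = (3, 4)
  2P = (3, 1)
  3P = O

ord(P) = 3


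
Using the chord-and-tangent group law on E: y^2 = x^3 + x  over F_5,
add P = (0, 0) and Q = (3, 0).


P != Q, so use the chord formula.
s = (y2 - y1) / (x2 - x1) = (0) / (3) mod 5 = 0
x3 = s^2 - x1 - x2 mod 5 = 0^2 - 0 - 3 = 2
y3 = s (x1 - x3) - y1 mod 5 = 0 * (0 - 2) - 0 = 0

P + Q = (2, 0)


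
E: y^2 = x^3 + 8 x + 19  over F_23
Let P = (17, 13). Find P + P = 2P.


Doubling: s = (3 x1^2 + a) / (2 y1)
s = (3*17^2 + 8) / (2*13) mod 23 = 8
x3 = s^2 - 2 x1 mod 23 = 8^2 - 2*17 = 7
y3 = s (x1 - x3) - y1 mod 23 = 8 * (17 - 7) - 13 = 21

2P = (7, 21)


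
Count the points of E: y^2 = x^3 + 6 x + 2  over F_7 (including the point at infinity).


For each x in F_7, count y with y^2 = x^3 + 6 x + 2 mod 7:
  x = 0: RHS = 2, y in [3, 4]  -> 2 point(s)
  x = 1: RHS = 2, y in [3, 4]  -> 2 point(s)
  x = 2: RHS = 1, y in [1, 6]  -> 2 point(s)
  x = 6: RHS = 2, y in [3, 4]  -> 2 point(s)
Affine points: 8. Add the point at infinity: total = 9.

#E(F_7) = 9


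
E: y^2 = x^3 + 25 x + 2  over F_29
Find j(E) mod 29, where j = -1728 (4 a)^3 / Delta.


Delta = -16(4 a^3 + 27 b^2) mod 29 = 19
-1728 * (4 a)^3 = -1728 * (4*25)^3 mod 29 = 3
j = 3 * 19^(-1) mod 29 = 20

j = 20 (mod 29)


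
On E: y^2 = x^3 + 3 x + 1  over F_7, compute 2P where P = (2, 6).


Doubling: s = (3 x1^2 + a) / (2 y1)
s = (3*2^2 + 3) / (2*6) mod 7 = 3
x3 = s^2 - 2 x1 mod 7 = 3^2 - 2*2 = 5
y3 = s (x1 - x3) - y1 mod 7 = 3 * (2 - 5) - 6 = 6

2P = (5, 6)


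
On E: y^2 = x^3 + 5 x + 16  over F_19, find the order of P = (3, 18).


Compute successive multiples of P until we hit O:
  1P = (3, 18)
  2P = (3, 1)
  3P = O

ord(P) = 3


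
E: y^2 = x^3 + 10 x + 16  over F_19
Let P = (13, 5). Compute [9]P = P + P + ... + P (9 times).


k = 9 = 1001_2 (binary, LSB first: 1001)
Double-and-add from P = (13, 5):
  bit 0 = 1: acc = O + (13, 5) = (13, 5)
  bit 1 = 0: acc unchanged = (13, 5)
  bit 2 = 0: acc unchanged = (13, 5)
  bit 3 = 1: acc = (13, 5) + (5, 18) = (17, 11)

9P = (17, 11)


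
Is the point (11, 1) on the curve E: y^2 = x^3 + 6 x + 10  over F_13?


Check whether y^2 = x^3 + 6 x + 10 (mod 13) for (x, y) = (11, 1).
LHS: y^2 = 1^2 mod 13 = 1
RHS: x^3 + 6 x + 10 = 11^3 + 6*11 + 10 mod 13 = 3
LHS != RHS

No, not on the curve


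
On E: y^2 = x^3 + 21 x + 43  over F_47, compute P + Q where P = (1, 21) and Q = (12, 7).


P != Q, so use the chord formula.
s = (y2 - y1) / (x2 - x1) = (33) / (11) mod 47 = 3
x3 = s^2 - x1 - x2 mod 47 = 3^2 - 1 - 12 = 43
y3 = s (x1 - x3) - y1 mod 47 = 3 * (1 - 43) - 21 = 41

P + Q = (43, 41)


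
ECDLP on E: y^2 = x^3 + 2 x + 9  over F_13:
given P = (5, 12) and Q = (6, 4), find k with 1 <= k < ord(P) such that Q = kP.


Enumerate multiples of P until we hit Q = (6, 4):
  1P = (5, 12)
  2P = (0, 10)
  3P = (4, 4)
  4P = (3, 4)
  5P = (8, 2)
  6P = (1, 5)
  7P = (6, 9)
  8P = (11, 6)
  9P = (11, 7)
  10P = (6, 4)
Match found at i = 10.

k = 10


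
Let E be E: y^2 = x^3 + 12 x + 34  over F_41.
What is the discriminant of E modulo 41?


4 a^3 + 27 b^2 = 4*12^3 + 27*34^2 = 6912 + 31212 = 38124
Delta = -16 * (38124) = -609984
Delta mod 41 = 14

Delta = 14 (mod 41)


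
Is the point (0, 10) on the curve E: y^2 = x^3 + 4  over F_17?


Check whether y^2 = x^3 + 0 x + 4 (mod 17) for (x, y) = (0, 10).
LHS: y^2 = 10^2 mod 17 = 15
RHS: x^3 + 0 x + 4 = 0^3 + 0*0 + 4 mod 17 = 4
LHS != RHS

No, not on the curve


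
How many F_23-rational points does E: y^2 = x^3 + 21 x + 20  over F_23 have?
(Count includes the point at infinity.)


For each x in F_23, count y with y^2 = x^3 + 21 x + 20 mod 23:
  x = 2: RHS = 1, y in [1, 22]  -> 2 point(s)
  x = 3: RHS = 18, y in [8, 15]  -> 2 point(s)
  x = 7: RHS = 4, y in [2, 21]  -> 2 point(s)
  x = 9: RHS = 18, y in [8, 15]  -> 2 point(s)
  x = 11: RHS = 18, y in [8, 15]  -> 2 point(s)
  x = 13: RHS = 6, y in [11, 12]  -> 2 point(s)
  x = 16: RHS = 13, y in [6, 17]  -> 2 point(s)
  x = 17: RHS = 0, y in [0]  -> 1 point(s)
  x = 21: RHS = 16, y in [4, 19]  -> 2 point(s)
Affine points: 17. Add the point at infinity: total = 18.

#E(F_23) = 18


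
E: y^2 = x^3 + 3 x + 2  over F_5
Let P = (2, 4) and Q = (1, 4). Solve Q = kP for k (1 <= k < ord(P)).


Enumerate multiples of P until we hit Q = (1, 4):
  1P = (2, 4)
  2P = (1, 1)
  3P = (1, 4)
Match found at i = 3.

k = 3


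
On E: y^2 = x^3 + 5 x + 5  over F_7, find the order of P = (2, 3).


Compute successive multiples of P until we hit O:
  1P = (2, 3)
  2P = (5, 6)
  3P = (1, 5)
  4P = (1, 2)
  5P = (5, 1)
  6P = (2, 4)
  7P = O

ord(P) = 7


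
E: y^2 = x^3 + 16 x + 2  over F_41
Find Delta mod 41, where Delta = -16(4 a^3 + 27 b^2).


4 a^3 + 27 b^2 = 4*16^3 + 27*2^2 = 16384 + 108 = 16492
Delta = -16 * (16492) = -263872
Delta mod 41 = 4

Delta = 4 (mod 41)


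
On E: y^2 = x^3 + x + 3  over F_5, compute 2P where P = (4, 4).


Doubling: s = (3 x1^2 + a) / (2 y1)
s = (3*4^2 + 1) / (2*4) mod 5 = 3
x3 = s^2 - 2 x1 mod 5 = 3^2 - 2*4 = 1
y3 = s (x1 - x3) - y1 mod 5 = 3 * (4 - 1) - 4 = 0

2P = (1, 0)


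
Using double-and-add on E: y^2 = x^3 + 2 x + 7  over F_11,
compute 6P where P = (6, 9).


k = 6 = 110_2 (binary, LSB first: 011)
Double-and-add from P = (6, 9):
  bit 0 = 0: acc unchanged = O
  bit 1 = 1: acc = O + (10, 2) = (10, 2)
  bit 2 = 1: acc = (10, 2) + (7, 10) = (6, 2)

6P = (6, 2)


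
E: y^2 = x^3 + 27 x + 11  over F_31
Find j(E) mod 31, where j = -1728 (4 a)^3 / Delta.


Delta = -16(4 a^3 + 27 b^2) mod 31 = 29
-1728 * (4 a)^3 = -1728 * (4*27)^3 mod 31 = 30
j = 30 * 29^(-1) mod 31 = 16

j = 16 (mod 31)


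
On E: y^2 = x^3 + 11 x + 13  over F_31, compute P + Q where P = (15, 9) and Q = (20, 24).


P != Q, so use the chord formula.
s = (y2 - y1) / (x2 - x1) = (15) / (5) mod 31 = 3
x3 = s^2 - x1 - x2 mod 31 = 3^2 - 15 - 20 = 5
y3 = s (x1 - x3) - y1 mod 31 = 3 * (15 - 5) - 9 = 21

P + Q = (5, 21)
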